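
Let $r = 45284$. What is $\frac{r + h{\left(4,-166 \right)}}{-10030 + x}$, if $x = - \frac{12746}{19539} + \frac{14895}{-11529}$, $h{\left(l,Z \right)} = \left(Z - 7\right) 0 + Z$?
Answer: $- \frac{376426377054}{83698046147} \approx -4.4974$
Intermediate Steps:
$h{\left(l,Z \right)} = Z$ ($h{\left(l,Z \right)} = \left(-7 + Z\right) 0 + Z = 0 + Z = Z$)
$x = - \frac{16221557}{8343153}$ ($x = \left(-12746\right) \frac{1}{19539} + 14895 \left(- \frac{1}{11529}\right) = - \frac{12746}{19539} - \frac{1655}{1281} = - \frac{16221557}{8343153} \approx -1.9443$)
$\frac{r + h{\left(4,-166 \right)}}{-10030 + x} = \frac{45284 - 166}{-10030 - \frac{16221557}{8343153}} = \frac{45118}{- \frac{83698046147}{8343153}} = 45118 \left(- \frac{8343153}{83698046147}\right) = - \frac{376426377054}{83698046147}$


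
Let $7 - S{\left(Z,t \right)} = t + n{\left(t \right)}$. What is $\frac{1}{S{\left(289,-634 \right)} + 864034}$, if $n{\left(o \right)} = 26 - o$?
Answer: $\frac{1}{864015} \approx 1.1574 \cdot 10^{-6}$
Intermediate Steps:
$S{\left(Z,t \right)} = -19$ ($S{\left(Z,t \right)} = 7 - \left(t - \left(-26 + t\right)\right) = 7 - 26 = -19$)
$\frac{1}{S{\left(289,-634 \right)} + 864034} = \frac{1}{-19 + 864034} = \frac{1}{864015}$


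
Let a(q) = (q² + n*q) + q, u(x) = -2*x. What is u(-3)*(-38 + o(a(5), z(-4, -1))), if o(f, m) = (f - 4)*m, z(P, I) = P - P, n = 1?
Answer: -228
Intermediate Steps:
z(P, I) = 0
a(q) = q² + 2*q (a(q) = (q² + 1*q) + q = (q² + q) + q = (q + q²) + q = q² + 2*q)
o(f, m) = m*(-4 + f) (o(f, m) = (-4 + f)*m = m*(-4 + f))
u(-3)*(-38 + o(a(5), z(-4, -1))) = (-2*(-3))*(-38 + 0*(-4 + 5*(2 + 5))) = 6*(-38 + 0*(-4 + 5*7)) = 6*(-38 + 0*(-4 + 35)) = 6*(-38 + 0*31) = 6*(-38 + 0) = 6*(-38) = -228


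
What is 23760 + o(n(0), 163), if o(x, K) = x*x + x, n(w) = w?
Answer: 23760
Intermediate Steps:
o(x, K) = x + x² (o(x, K) = x² + x = x + x²)
23760 + o(n(0), 163) = 23760 + 0*(1 + 0) = 23760 + 0*1 = 23760 + 0 = 23760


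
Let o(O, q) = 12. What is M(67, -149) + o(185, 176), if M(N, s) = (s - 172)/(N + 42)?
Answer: 987/109 ≈ 9.0550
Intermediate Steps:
M(N, s) = (-172 + s)/(42 + N)
M(67, -149) + o(185, 176) = (-172 - 149)/(42 + 67) + 12 = -321/109 + 12 = 987/109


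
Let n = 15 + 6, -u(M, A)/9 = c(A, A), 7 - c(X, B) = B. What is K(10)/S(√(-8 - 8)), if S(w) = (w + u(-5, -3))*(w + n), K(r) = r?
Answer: -4765/927253 + 690*I/927253 ≈ -0.0051388 + 0.00074413*I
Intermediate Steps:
c(X, B) = 7 - B
u(M, A) = -63 + 9*A (u(M, A) = -9*(7 - A) = -63 + 9*A)
n = 21
S(w) = (-90 + w)*(21 + w) (S(w) = (w + (-63 + 9*(-3)))*(w + 21) = (w + (-63 - 27))*(21 + w) = (w - 90)*(21 + w) = (-90 + w)*(21 + w))
K(10)/S(√(-8 - 8)) = 10/(-1890 + (√(-8 - 8))² - 69*√(-8 - 8)) = 10/(-1890 + (√(-16))² - 276*I) = 10/(-1890 + (4*I)² - 276*I) = 10/(-1890 - 16 - 276*I) = 10/(-1906 - 276*I) = 10*((-1906 + 276*I)/3709012) = 5*(-1906 + 276*I)/1854506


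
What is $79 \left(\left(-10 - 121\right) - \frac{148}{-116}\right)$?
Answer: $- \frac{297198}{29} \approx -10248.0$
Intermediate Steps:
$79 \left(\left(-10 - 121\right) - \frac{148}{-116}\right) = 79 \left(\left(-10 - 121\right) - - \frac{37}{29}\right) = 79 \left(-131 + \frac{37}{29}\right) = 79 \left(- \frac{3762}{29}\right) = - \frac{297198}{29}$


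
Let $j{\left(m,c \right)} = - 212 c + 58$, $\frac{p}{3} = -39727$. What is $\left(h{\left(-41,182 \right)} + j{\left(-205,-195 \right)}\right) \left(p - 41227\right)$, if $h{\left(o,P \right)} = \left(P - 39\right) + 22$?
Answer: $-6667037704$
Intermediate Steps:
$p = -119181$ ($p = 3 \left(-39727\right) = -119181$)
$h{\left(o,P \right)} = -17 + P$ ($h{\left(o,P \right)} = \left(-39 + P\right) + 22 = -17 + P$)
$j{\left(m,c \right)} = 58 - 212 c$
$\left(h{\left(-41,182 \right)} + j{\left(-205,-195 \right)}\right) \left(p - 41227\right) = \left(\left(-17 + 182\right) + \left(58 - -41340\right)\right) \left(-119181 - 41227\right) = \left(165 + \left(58 + 41340\right)\right) \left(-160408\right) = \left(165 + 41398\right) \left(-160408\right) = 41563 \left(-160408\right) = -6667037704$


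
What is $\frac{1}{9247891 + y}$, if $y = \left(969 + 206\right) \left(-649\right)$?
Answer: $\frac{1}{8485316} \approx 1.1785 \cdot 10^{-7}$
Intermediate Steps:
$y = -762575$ ($y = 1175 \left(-649\right) = -762575$)
$\frac{1}{9247891 + y} = \frac{1}{9247891 - 762575} = \frac{1}{8485316}$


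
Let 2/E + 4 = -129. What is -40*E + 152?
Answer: 20296/133 ≈ 152.60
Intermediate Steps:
E = -2/133 (E = 2/(-4 - 129) = 2/(-133) = 2*(-1/133) = -2/133 ≈ -0.015038)
-40*E + 152 = -40*(-2/133) + 152 = 80/133 + 152 = 20296/133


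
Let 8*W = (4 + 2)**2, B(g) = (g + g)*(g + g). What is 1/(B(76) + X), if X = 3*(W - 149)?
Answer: 2/45341 ≈ 4.4110e-5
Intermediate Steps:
B(g) = 4*g**2 (B(g) = (2*g)*(2*g) = 4*g**2)
W = 9/2 (W = (4 + 2)**2/8 = (1/8)*6**2 = (1/8)*36 = 9/2 ≈ 4.5000)
X = -867/2 (X = 3*(9/2 - 149) = 3*(-289/2) = -867/2 ≈ -433.50)
1/(B(76) + X) = 1/(4*76**2 - 867/2) = 1/(4*5776 - 867/2) = 1/(23104 - 867/2) = 1/(45341/2) = 2/45341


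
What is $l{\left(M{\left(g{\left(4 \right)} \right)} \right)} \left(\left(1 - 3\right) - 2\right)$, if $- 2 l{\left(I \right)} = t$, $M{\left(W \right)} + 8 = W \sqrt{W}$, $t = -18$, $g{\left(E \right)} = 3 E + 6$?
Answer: $-36$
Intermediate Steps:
$g{\left(E \right)} = 6 + 3 E$
$M{\left(W \right)} = -8 + W^{\frac{3}{2}}$ ($M{\left(W \right)} = -8 + W \sqrt{W} = -8 + W^{\frac{3}{2}}$)
$l{\left(I \right)} = 9$ ($l{\left(I \right)} = \left(- \frac{1}{2}\right) \left(-18\right) = 9$)
$l{\left(M{\left(g{\left(4 \right)} \right)} \right)} \left(\left(1 - 3\right) - 2\right) = 9 \left(\left(1 - 3\right) - 2\right) = 9 \left(-2 - 2\right) = 9 \left(-4\right) = -36$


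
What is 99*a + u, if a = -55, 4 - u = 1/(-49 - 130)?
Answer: -973938/179 ≈ -5441.0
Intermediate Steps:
u = 717/179 (u = 4 - 1/(-49 - 130) = 4 - 1/(-179) = 4 - 1*(-1/179) = 4 + 1/179 = 717/179 ≈ 4.0056)
99*a + u = 99*(-55) + 717/179 = -5445 + 717/179 = -973938/179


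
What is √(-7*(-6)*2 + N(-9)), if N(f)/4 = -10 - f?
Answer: 4*√5 ≈ 8.9443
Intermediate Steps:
N(f) = -40 - 4*f (N(f) = 4*(-10 - f) = -40 - 4*f)
√(-7*(-6)*2 + N(-9)) = √(-7*(-6)*2 + (-40 - 4*(-9))) = √(42*2 + (-40 + 36)) = √(84 - 4) = √80 = 4*√5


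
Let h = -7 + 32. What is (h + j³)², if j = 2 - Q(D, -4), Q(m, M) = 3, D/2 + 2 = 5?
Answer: 576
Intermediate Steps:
D = 6 (D = -4 + 2*5 = -4 + 10 = 6)
h = 25
j = -1 (j = 2 - 1*3 = 2 - 3 = -1)
(h + j³)² = (25 + (-1)³)² = (25 - 1)² = 24² = 576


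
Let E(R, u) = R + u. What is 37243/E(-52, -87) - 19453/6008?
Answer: -226459911/835112 ≈ -271.17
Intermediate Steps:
37243/E(-52, -87) - 19453/6008 = 37243/(-52 - 87) - 19453/6008 = 37243/(-139) - 19453*1/6008 = 37243*(-1/139) - 19453/6008 = -37243/139 - 19453/6008 = -226459911/835112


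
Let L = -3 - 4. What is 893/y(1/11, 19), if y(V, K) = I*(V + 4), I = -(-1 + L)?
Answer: 9823/360 ≈ 27.286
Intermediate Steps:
L = -7
I = 8 (I = -(-1 - 7) = -1*(-8) = 8)
y(V, K) = 32 + 8*V (y(V, K) = 8*(V + 4) = 8*(4 + V) = 32 + 8*V)
893/y(1/11, 19) = 893/(32 + 8/11) = 893/(360/11) = 893*(11/360) = 9823/360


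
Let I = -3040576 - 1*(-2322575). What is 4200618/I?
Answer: -4200618/718001 ≈ -5.8504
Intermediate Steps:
I = -718001 (I = -3040576 + 2322575 = -718001)
4200618/I = 4200618/(-718001) = 4200618*(-1/718001) = -4200618/718001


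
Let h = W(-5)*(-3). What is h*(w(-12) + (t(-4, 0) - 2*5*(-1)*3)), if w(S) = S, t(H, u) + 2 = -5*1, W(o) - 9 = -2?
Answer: -231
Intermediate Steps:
W(o) = 7 (W(o) = 9 - 2 = 7)
t(H, u) = -7 (t(H, u) = -2 - 5*1 = -2 - 5 = -7)
h = -21 (h = 7*(-3) = -21)
h*(w(-12) + (t(-4, 0) - 2*5*(-1)*3)) = -21*(-12 + (-7 - 2*5*(-1)*3)) = -21*(-12 + (-7 - (-10)*3)) = -21*(-12 + (-7 - 2*(-15))) = -21*(-12 + (-7 + 30)) = -21*(-12 + 23) = -21*11 = -231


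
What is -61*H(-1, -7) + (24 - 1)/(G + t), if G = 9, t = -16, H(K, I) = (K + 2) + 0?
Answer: -450/7 ≈ -64.286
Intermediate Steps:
H(K, I) = 2 + K (H(K, I) = (2 + K) + 0 = 2 + K)
-61*H(-1, -7) + (24 - 1)/(G + t) = -61*(2 - 1) + (24 - 1)/(9 - 16) = -61*1 + 23/(-7) = -61 + 23*(-1/7) = -61 - 23/7 = -450/7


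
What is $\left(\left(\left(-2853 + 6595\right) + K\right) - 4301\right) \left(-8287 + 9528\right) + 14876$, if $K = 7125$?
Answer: $8163282$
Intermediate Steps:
$\left(\left(\left(-2853 + 6595\right) + K\right) - 4301\right) \left(-8287 + 9528\right) + 14876 = \left(\left(\left(-2853 + 6595\right) + 7125\right) - 4301\right) \left(-8287 + 9528\right) + 14876 = \left(\left(3742 + 7125\right) - 4301\right) 1241 + 14876 = \left(10867 - 4301\right) 1241 + 14876 = 6566 \cdot 1241 + 14876 = 8148406 + 14876 = 8163282$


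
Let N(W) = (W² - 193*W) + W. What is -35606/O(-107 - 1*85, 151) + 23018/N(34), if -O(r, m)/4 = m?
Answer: 652105/11929 ≈ 54.666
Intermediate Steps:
O(r, m) = -4*m
N(W) = W² - 192*W
-35606/O(-107 - 1*85, 151) + 23018/N(34) = -35606/((-4*151)) + 23018/((34*(-192 + 34))) = -35606/(-604) + 23018/((34*(-158))) = -35606*(-1/604) + 23018/(-5372) = 17803/302 + 23018*(-1/5372) = 17803/302 - 677/158 = 652105/11929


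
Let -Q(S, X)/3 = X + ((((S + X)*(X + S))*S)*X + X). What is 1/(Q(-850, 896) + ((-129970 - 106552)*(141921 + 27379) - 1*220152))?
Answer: -1/35208763328 ≈ -2.8402e-11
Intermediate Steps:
Q(S, X) = -6*X - 3*S*X*(S + X)² (Q(S, X) = -3*(X + ((((S + X)*(X + S))*S)*X + X)) = -3*(X + ((((S + X)*(S + X))*S)*X + X)) = -3*(X + (((S + X)²*S)*X + X)) = -3*(X + ((S*(S + X)²)*X + X)) = -3*(X + (S*X*(S + X)² + X)) = -3*(X + (X + S*X*(S + X)²)) = -3*(2*X + S*X*(S + X)²) = -6*X - 3*S*X*(S + X)²)
1/(Q(-850, 896) + ((-129970 - 106552)*(141921 + 27379) - 1*220152)) = 1/(-3*896*(2 - 850*(-850 + 896)²) + ((-129970 - 106552)*(141921 + 27379) - 1*220152)) = 1/(-3*896*(2 - 850*46²) + (-236522*169300 - 220152)) = 1/(-3*896*(2 - 850*2116) + (-40043174600 - 220152)) = 1/(-3*896*(2 - 1798600) - 40043394752) = 1/(-3*896*(-1798598) - 40043394752) = 1/(4834631424 - 40043394752) = 1/(-35208763328) = -1/35208763328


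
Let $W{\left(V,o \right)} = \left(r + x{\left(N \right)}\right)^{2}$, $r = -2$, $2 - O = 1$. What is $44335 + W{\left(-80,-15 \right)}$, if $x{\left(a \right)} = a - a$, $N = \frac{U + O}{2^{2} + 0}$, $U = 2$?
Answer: $44339$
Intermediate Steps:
$O = 1$ ($O = 2 - 1 = 1$)
$N = \frac{3}{4}$ ($N = \frac{2 + 1}{2^{2} + 0} = \frac{3}{4 + 0} = \frac{3}{4} \approx 0.75$)
$x{\left(a \right)} = 0$
$W{\left(V,o \right)} = 4$ ($W{\left(V,o \right)} = \left(-2 + 0\right)^{2} = \left(-2\right)^{2} = 4$)
$44335 + W{\left(-80,-15 \right)} = 44335 + 4 = 44339$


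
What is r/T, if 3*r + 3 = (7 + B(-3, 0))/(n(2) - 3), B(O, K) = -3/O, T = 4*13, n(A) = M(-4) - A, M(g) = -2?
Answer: -29/1092 ≈ -0.026557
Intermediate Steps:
n(A) = -2 - A
T = 52
r = -29/21 (r = -1 + ((7 - 3/(-3))/((-2 - 1*2) - 3))/3 = -1 + ((7 - 3*(-1/3))/((-2 - 2) - 3))/3 = -1 + ((7 + 1)/(-4 - 3))/3 = -1 + (8/(-7))/3 = -1 + (8*(-1/7))/3 = -1 + (1/3)*(-8/7) = -1 - 8/21 = -29/21 ≈ -1.3810)
r/T = -29/21/52 = (1/52)*(-29/21) = -29/1092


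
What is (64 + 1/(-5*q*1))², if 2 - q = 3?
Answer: 103041/25 ≈ 4121.6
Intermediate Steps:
q = -1 (q = 2 - 1*3 = 2 - 3 = -1)
(64 + 1/(-5*q*1))² = (64 + 1/(-5*(-1)*1))² = (64 + 1/(5*1))² = (64 + 1/5)² = (64 + ⅕)² = (321/5)² = 103041/25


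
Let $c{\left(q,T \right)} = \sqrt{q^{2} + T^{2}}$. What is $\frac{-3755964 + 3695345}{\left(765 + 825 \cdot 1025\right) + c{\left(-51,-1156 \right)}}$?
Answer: $- \frac{51307315410}{716374693163} + \frac{1030523 \sqrt{4633}}{716374693163} \approx -0.071523$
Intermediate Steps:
$c{\left(q,T \right)} = \sqrt{T^{2} + q^{2}}$
$\frac{-3755964 + 3695345}{\left(765 + 825 \cdot 1025\right) + c{\left(-51,-1156 \right)}} = \frac{-3755964 + 3695345}{\left(765 + 825 \cdot 1025\right) + \sqrt{\left(-1156\right)^{2} + \left(-51\right)^{2}}} = - \frac{60619}{\left(765 + 845625\right) + \sqrt{1336336 + 2601}} = - \frac{60619}{846390 + \sqrt{1338937}} = - \frac{60619}{846390 + 17 \sqrt{4633}}$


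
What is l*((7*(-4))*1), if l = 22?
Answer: -616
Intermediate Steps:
l*((7*(-4))*1) = 22*((7*(-4))*1) = 22*(-28*1) = 22*(-28) = -616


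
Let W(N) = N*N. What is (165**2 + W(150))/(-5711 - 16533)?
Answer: -49725/22244 ≈ -2.2354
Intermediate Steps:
W(N) = N**2
(165**2 + W(150))/(-5711 - 16533) = (165**2 + 150**2)/(-5711 - 16533) = (27225 + 22500)/(-22244) = 49725*(-1/22244) = -49725/22244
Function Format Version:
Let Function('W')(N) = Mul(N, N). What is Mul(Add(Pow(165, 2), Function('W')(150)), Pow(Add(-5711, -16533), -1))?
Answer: Rational(-49725, 22244) ≈ -2.2354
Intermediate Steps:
Function('W')(N) = Pow(N, 2)
Mul(Add(Pow(165, 2), Function('W')(150)), Pow(Add(-5711, -16533), -1)) = Mul(Add(Pow(165, 2), Pow(150, 2)), Pow(Add(-5711, -16533), -1)) = Mul(Add(27225, 22500), Pow(-22244, -1)) = Mul(49725, Rational(-1, 22244)) = Rational(-49725, 22244)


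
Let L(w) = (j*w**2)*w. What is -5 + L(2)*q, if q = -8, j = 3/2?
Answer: -101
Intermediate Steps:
j = 3/2 (j = 3*(1/2) = 3/2 ≈ 1.5000)
L(w) = 3*w**3/2 (L(w) = (3*w**2/2)*w = 3*w**3/2)
-5 + L(2)*q = -5 + ((3/2)*2**3)*(-8) = -5 + ((3/2)*8)*(-8) = -5 + 12*(-8) = -5 - 96 = -101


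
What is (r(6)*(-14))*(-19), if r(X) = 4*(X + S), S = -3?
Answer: 3192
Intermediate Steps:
r(X) = -12 + 4*X (r(X) = 4*(X - 3) = 4*(-3 + X) = -12 + 4*X)
(r(6)*(-14))*(-19) = ((-12 + 4*6)*(-14))*(-19) = ((-12 + 24)*(-14))*(-19) = (12*(-14))*(-19) = -168*(-19) = 3192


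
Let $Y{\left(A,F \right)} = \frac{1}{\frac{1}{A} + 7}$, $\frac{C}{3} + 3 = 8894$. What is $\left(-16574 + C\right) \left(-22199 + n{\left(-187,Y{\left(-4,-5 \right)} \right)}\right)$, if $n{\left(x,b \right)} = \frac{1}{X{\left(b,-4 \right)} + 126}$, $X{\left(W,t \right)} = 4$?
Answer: $- \frac{29144391031}{130} \approx -2.2419 \cdot 10^{8}$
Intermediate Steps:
$C = 26673$ ($C = -9 + 3 \cdot 8894 = -9 + 26682 = 26673$)
$Y{\left(A,F \right)} = \frac{1}{7 + \frac{1}{A}}$
$n{\left(x,b \right)} = \frac{1}{130}$ ($n{\left(x,b \right)} = \frac{1}{4 + 126} = \frac{1}{130}$)
$\left(-16574 + C\right) \left(-22199 + n{\left(-187,Y{\left(-4,-5 \right)} \right)}\right) = \left(-16574 + 26673\right) \left(-22199 + \frac{1}{130}\right) = 10099 \left(- \frac{2885869}{130}\right) = - \frac{29144391031}{130}$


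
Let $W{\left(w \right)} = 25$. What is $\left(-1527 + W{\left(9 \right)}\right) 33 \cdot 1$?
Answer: $-49566$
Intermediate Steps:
$\left(-1527 + W{\left(9 \right)}\right) 33 \cdot 1 = \left(-1527 + 25\right) 33 \cdot 1 = \left(-1502\right) 33 = -49566$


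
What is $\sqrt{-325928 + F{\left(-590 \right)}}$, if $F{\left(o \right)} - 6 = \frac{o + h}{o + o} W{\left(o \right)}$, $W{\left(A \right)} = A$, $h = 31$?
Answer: $\frac{i \sqrt{1304806}}{2} \approx 571.14 i$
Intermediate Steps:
$F{\left(o \right)} = \frac{43}{2} + \frac{o}{2}$ ($F{\left(o \right)} = 6 + \frac{o + 31}{o + o} o = 6 + \frac{31 + o}{2 o} o = 6 + \left(\frac{31}{2} + \frac{o}{2}\right) = \frac{43}{2} + \frac{o}{2}$)
$\sqrt{-325928 + F{\left(-590 \right)}} = \sqrt{-325928 + \left(\frac{43}{2} + \frac{1}{2} \left(-590\right)\right)} = \sqrt{-325928 + \left(\frac{43}{2} - 295\right)} = \sqrt{-325928 - \frac{547}{2}} = \sqrt{- \frac{652403}{2}} = \frac{i \sqrt{1304806}}{2}$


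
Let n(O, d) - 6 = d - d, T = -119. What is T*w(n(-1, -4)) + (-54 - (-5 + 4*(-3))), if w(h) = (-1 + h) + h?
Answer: -1346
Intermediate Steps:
n(O, d) = 6 (n(O, d) = 6 + (d - d) = 6 + 0 = 6)
w(h) = -1 + 2*h
T*w(n(-1, -4)) + (-54 - (-5 + 4*(-3))) = -119*(-1 + 2*6) + (-54 - (-5 + 4*(-3))) = -119*(-1 + 12) + (-54 - (-5 - 12)) = -119*11 + (-54 - 1*(-17)) = -1309 + (-54 + 17) = -1309 - 37 = -1346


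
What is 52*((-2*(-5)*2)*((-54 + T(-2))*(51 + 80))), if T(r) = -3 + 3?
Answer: -7356960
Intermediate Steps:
T(r) = 0
52*((-2*(-5)*2)*((-54 + T(-2))*(51 + 80))) = 52*((-2*(-5)*2)*((-54 + 0)*(51 + 80))) = 52*((10*2)*(-54*131)) = 52*(20*(-7074)) = 52*(-141480) = -7356960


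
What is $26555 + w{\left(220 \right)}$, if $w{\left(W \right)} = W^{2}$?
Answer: $74955$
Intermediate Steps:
$26555 + w{\left(220 \right)} = 26555 + 220^{2} = 26555 + 48400 = 74955$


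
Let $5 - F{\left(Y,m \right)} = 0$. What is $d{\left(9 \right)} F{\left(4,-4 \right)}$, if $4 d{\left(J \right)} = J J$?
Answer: $\frac{405}{4} \approx 101.25$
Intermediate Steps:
$F{\left(Y,m \right)} = 5$ ($F{\left(Y,m \right)} = 5 - 0 = 5 + 0 = 5$)
$d{\left(J \right)} = \frac{J^{2}}{4}$ ($d{\left(J \right)} = \frac{J J}{4} = \frac{J^{2}}{4}$)
$d{\left(9 \right)} F{\left(4,-4 \right)} = \frac{9^{2}}{4} \cdot 5 = \frac{1}{4} \cdot 81 \cdot 5 = \frac{81}{4} \cdot 5 = \frac{405}{4}$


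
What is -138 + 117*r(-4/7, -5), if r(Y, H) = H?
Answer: -723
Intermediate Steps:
-138 + 117*r(-4/7, -5) = -138 + 117*(-5) = -138 - 585 = -723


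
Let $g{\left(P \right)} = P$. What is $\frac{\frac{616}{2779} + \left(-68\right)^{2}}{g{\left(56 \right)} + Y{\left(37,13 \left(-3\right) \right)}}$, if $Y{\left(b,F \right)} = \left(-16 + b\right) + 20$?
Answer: $\frac{1835816}{38509} \approx 47.672$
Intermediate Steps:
$Y{\left(b,F \right)} = 4 + b$
$\frac{\frac{616}{2779} + \left(-68\right)^{2}}{g{\left(56 \right)} + Y{\left(37,13 \left(-3\right) \right)}} = \frac{\frac{616}{2779} + \left(-68\right)^{2}}{56 + \left(4 + 37\right)} = \frac{616 \cdot \frac{1}{2779} + 4624}{56 + 41} = \frac{\frac{88}{397} + 4624}{97} = \frac{1835816}{397} \cdot \frac{1}{97} = \frac{1835816}{38509}$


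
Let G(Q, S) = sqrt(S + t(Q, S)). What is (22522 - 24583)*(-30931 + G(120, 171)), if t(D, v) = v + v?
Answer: 63748791 - 6183*sqrt(57) ≈ 6.3702e+7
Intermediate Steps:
t(D, v) = 2*v
G(Q, S) = sqrt(3)*sqrt(S) (G(Q, S) = sqrt(S + 2*S) = sqrt(3*S) = sqrt(3)*sqrt(S))
(22522 - 24583)*(-30931 + G(120, 171)) = (22522 - 24583)*(-30931 + sqrt(3)*sqrt(171)) = -2061*(-30931 + sqrt(3)*(3*sqrt(19))) = -2061*(-30931 + 3*sqrt(57)) = 63748791 - 6183*sqrt(57)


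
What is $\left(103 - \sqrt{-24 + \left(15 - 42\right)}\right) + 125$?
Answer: $228 - i \sqrt{51} \approx 228.0 - 7.1414 i$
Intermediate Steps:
$\left(103 - \sqrt{-24 + \left(15 - 42\right)}\right) + 125 = \left(103 - \sqrt{-24 - 27}\right) + 125 = \left(103 - \sqrt{-51}\right) + 125 = \left(103 - i \sqrt{51}\right) + 125 = 228 - i \sqrt{51}$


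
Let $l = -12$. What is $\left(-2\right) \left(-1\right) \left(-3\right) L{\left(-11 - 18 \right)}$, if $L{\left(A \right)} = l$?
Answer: $72$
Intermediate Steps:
$L{\left(A \right)} = -12$
$\left(-2\right) \left(-1\right) \left(-3\right) L{\left(-11 - 18 \right)} = \left(-2\right) \left(-1\right) \left(-3\right) \left(-12\right) = 2 \left(-3\right) \left(-12\right) = \left(-6\right) \left(-12\right) = 72$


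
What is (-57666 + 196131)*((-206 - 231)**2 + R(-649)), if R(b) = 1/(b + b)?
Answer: 34322394176865/1298 ≈ 2.6443e+10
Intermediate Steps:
R(b) = 1/(2*b)
(-57666 + 196131)*((-206 - 231)**2 + R(-649)) = (-57666 + 196131)*((-206 - 231)**2 + (1/2)/(-649)) = 138465*((-437)**2 + (1/2)*(-1/649)) = 138465*(190969 - 1/1298) = 138465*(247877761/1298) = 34322394176865/1298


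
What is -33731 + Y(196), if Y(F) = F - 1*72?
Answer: -33607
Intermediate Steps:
Y(F) = -72 + F (Y(F) = F - 72 = -72 + F)
-33731 + Y(196) = -33731 + (-72 + 196) = -33731 + 124 = -33607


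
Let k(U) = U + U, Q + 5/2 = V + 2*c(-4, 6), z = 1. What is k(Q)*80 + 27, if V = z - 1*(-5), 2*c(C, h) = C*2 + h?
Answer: 267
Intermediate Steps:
c(C, h) = C + h/2 (c(C, h) = (C*2 + h)/2 = (2*C + h)/2 = (h + 2*C)/2 = C + h/2)
V = 6 (V = 1 - 1*(-5) = 1 + 5 = 6)
Q = 3/2 (Q = -5/2 + (6 + 2*(-4 + (1/2)*6)) = -5/2 + (6 + 2*(-4 + 3)) = -5/2 + (6 + 2*(-1)) = -5/2 + (6 - 2) = -5/2 + 4 = 3/2 ≈ 1.5000)
k(U) = 2*U
k(Q)*80 + 27 = (2*(3/2))*80 + 27 = 3*80 + 27 = 240 + 27 = 267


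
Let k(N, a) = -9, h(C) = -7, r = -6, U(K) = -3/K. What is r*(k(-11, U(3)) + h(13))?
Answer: 96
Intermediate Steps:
r*(k(-11, U(3)) + h(13)) = -6*(-9 - 7) = -6*(-16) = 96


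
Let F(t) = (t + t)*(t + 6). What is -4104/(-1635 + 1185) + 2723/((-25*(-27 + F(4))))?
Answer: 9361/1325 ≈ 7.0649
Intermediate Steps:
F(t) = 2*t*(6 + t) (F(t) = (2*t)*(6 + t) = 2*t*(6 + t))
-4104/(-1635 + 1185) + 2723/((-25*(-27 + F(4)))) = -4104/(-1635 + 1185) + 2723/((-25*(-27 + 2*4*(6 + 4)))) = -4104/(-450) + 2723/((-25*(-27 + 2*4*10))) = -4104*(-1/450) + 2723/((-25*(-27 + 80))) = 228/25 + 2723/((-25*53)) = 228/25 + 2723/(-1325) = 228/25 + 2723*(-1/1325) = 228/25 - 2723/1325 = 9361/1325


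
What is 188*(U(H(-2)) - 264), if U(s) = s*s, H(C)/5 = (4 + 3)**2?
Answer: 11235068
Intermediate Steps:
H(C) = 245 (H(C) = 5*(4 + 3)**2 = 5*7**2 = 5*49 = 245)
U(s) = s**2
188*(U(H(-2)) - 264) = 188*(245**2 - 264) = 188*(60025 - 264) = 188*59761 = 11235068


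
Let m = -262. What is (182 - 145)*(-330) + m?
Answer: -12472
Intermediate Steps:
(182 - 145)*(-330) + m = (182 - 145)*(-330) - 262 = 37*(-330) - 262 = -12210 - 262 = -12472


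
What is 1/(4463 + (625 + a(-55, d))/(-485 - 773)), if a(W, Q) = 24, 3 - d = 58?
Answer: 1258/5613805 ≈ 0.00022409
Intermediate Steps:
d = -55 (d = 3 - 1*58 = 3 - 58 = -55)
1/(4463 + (625 + a(-55, d))/(-485 - 773)) = 1/(4463 + (625 + 24)/(-485 - 773)) = 1/(4463 + 649/(-1258)) = 1/(4463 + 649*(-1/1258)) = 1/(4463 - 649/1258) = 1/(5613805/1258) = 1258/5613805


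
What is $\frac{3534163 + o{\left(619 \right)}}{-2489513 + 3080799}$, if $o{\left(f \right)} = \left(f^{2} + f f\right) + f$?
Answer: $\frac{2150552}{295643} \approx 7.2742$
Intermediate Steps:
$o{\left(f \right)} = f + 2 f^{2}$ ($o{\left(f \right)} = \left(f^{2} + f^{2}\right) + f = 2 f^{2} + f = f + 2 f^{2}$)
$\frac{3534163 + o{\left(619 \right)}}{-2489513 + 3080799} = \frac{3534163 + 619 \left(1 + 2 \cdot 619\right)}{-2489513 + 3080799} = \frac{3534163 + 619 \left(1 + 1238\right)}{591286} = \left(3534163 + 619 \cdot 1239\right) \frac{1}{591286} = \left(3534163 + 766941\right) \frac{1}{591286} = 4301104 \cdot \frac{1}{591286} = \frac{2150552}{295643}$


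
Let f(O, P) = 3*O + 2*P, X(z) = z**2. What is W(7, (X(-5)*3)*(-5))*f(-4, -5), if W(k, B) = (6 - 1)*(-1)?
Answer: 110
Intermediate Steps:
f(O, P) = 2*P + 3*O
W(k, B) = -5 (W(k, B) = 5*(-1) = -5)
W(7, (X(-5)*3)*(-5))*f(-4, -5) = -5*(2*(-5) + 3*(-4)) = -5*(-10 - 12) = -5*(-22) = 110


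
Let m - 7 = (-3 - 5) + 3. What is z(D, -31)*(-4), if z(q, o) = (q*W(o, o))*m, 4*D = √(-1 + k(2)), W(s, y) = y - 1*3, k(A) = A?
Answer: 68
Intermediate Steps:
W(s, y) = -3 + y (W(s, y) = y - 3 = -3 + y)
m = 2 (m = 7 + ((-3 - 5) + 3) = 7 + (-8 + 3) = 7 - 5 = 2)
D = ¼ (D = √(-1 + 2)/4 = √1/4 = (¼)*1 = ¼ ≈ 0.25000)
z(q, o) = 2*q*(-3 + o) (z(q, o) = (q*(-3 + o))*2 = 2*q*(-3 + o))
z(D, -31)*(-4) = (2*(¼)*(-3 - 31))*(-4) = (2*(¼)*(-34))*(-4) = -17*(-4) = 68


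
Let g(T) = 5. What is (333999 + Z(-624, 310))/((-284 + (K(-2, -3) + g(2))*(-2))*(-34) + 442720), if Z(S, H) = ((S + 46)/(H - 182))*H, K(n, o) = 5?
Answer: 10643173/14497792 ≈ 0.73412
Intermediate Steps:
Z(S, H) = H*(46 + S)/(-182 + H) (Z(S, H) = ((46 + S)/(-182 + H))*H = H*(46 + S)/(-182 + H))
(333999 + Z(-624, 310))/((-284 + (K(-2, -3) + g(2))*(-2))*(-34) + 442720) = (333999 + 310*(46 - 624)/(-182 + 310))/((-284 + (5 + 5)*(-2))*(-34) + 442720) = (333999 + 310*(-578)/128)/((-284 + 10*(-2))*(-34) + 442720) = (333999 + 310*(1/128)*(-578))/((-284 - 20)*(-34) + 442720) = (333999 - 44795/32)/(-304*(-34) + 442720) = 10643173/(32*(10336 + 442720)) = (10643173/32)/453056 = (10643173/32)*(1/453056) = 10643173/14497792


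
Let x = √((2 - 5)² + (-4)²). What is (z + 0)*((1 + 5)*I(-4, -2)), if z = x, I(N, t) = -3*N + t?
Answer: 300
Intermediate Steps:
I(N, t) = t - 3*N
x = 5 (x = √((-3)² + 16) = √(9 + 16) = √25 = 5)
z = 5
(z + 0)*((1 + 5)*I(-4, -2)) = (5 + 0)*((1 + 5)*(-2 - 3*(-4))) = 5*(6*(-2 + 12)) = 5*(6*10) = 5*60 = 300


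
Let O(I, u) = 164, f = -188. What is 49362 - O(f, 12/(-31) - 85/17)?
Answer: 49198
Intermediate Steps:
49362 - O(f, 12/(-31) - 85/17) = 49362 - 1*164 = 49362 - 164 = 49198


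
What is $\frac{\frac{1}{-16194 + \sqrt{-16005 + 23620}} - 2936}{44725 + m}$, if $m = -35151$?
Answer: $- \frac{384965422925}{1255333406527} - \frac{\sqrt{7615}}{2510666813054} \approx -0.30666$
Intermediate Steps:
$\frac{\frac{1}{-16194 + \sqrt{-16005 + 23620}} - 2936}{44725 + m} = \frac{\frac{1}{-16194 + \sqrt{-16005 + 23620}} - 2936}{44725 - 35151} = \frac{\frac{1}{-16194 + \sqrt{7615}} + \left(-7981 + 5045\right)}{9574} = \left(\frac{1}{-16194 + \sqrt{7615}} - 2936\right) \frac{1}{9574} = \left(-2936 + \frac{1}{-16194 + \sqrt{7615}}\right) \frac{1}{9574} = - \frac{1468}{4787} + \frac{1}{9574 \left(-16194 + \sqrt{7615}\right)}$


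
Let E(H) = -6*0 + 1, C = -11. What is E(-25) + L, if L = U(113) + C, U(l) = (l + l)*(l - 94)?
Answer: 4284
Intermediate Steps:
U(l) = 2*l*(-94 + l) (U(l) = (2*l)*(-94 + l) = 2*l*(-94 + l))
E(H) = 1 (E(H) = 0 + 1 = 1)
L = 4283 (L = 2*113*(-94 + 113) - 11 = 2*113*19 - 11 = 4294 - 11 = 4283)
E(-25) + L = 1 + 4283 = 4284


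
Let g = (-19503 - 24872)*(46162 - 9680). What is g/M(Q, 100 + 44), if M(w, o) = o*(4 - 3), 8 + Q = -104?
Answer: -809444375/72 ≈ -1.1242e+7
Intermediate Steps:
Q = -112 (Q = -8 - 104 = -112)
M(w, o) = o (M(w, o) = o*1 = o)
g = -1618888750 (g = -44375*36482 = -1618888750)
g/M(Q, 100 + 44) = -1618888750/(100 + 44) = -1618888750/144 = -1618888750*1/144 = -809444375/72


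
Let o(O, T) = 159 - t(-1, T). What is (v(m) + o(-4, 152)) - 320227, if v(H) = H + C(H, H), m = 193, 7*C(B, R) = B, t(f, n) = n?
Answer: -2239996/7 ≈ -3.2000e+5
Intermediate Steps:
C(B, R) = B/7
v(H) = 8*H/7 (v(H) = H + H/7 = 8*H/7)
o(O, T) = 159 - T
(v(m) + o(-4, 152)) - 320227 = ((8/7)*193 + (159 - 1*152)) - 320227 = (1544/7 + (159 - 152)) - 320227 = (1544/7 + 7) - 320227 = 1593/7 - 320227 = -2239996/7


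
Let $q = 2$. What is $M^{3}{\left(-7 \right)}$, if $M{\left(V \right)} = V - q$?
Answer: $-729$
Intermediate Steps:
$M{\left(V \right)} = -2 + V$ ($M{\left(V \right)} = V - 2 = -2 + V$)
$M^{3}{\left(-7 \right)} = \left(-2 - 7\right)^{3} = \left(-9\right)^{3} = -729$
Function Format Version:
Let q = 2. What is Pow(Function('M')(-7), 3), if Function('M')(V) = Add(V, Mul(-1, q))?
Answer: -729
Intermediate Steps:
Function('M')(V) = Add(-2, V) (Function('M')(V) = Add(V, Mul(-1, 2)) = Add(V, -2) = Add(-2, V))
Pow(Function('M')(-7), 3) = Pow(Add(-2, -7), 3) = Pow(-9, 3) = -729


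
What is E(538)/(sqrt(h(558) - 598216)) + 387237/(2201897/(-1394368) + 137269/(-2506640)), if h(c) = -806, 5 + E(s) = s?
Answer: -84591404805704640/356922912317 - 533*I*sqrt(66558)/199674 ≈ -2.37e+5 - 0.68866*I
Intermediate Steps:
E(s) = -5 + s
E(538)/(sqrt(h(558) - 598216)) + 387237/(2201897/(-1394368) + 137269/(-2506640)) = (-5 + 538)/(sqrt(-806 - 598216)) + 387237/(2201897/(-1394368) + 137269/(-2506640)) = 533/(sqrt(-599022)) + 387237/(2201897*(-1/1394368) + 137269*(-1/2506640)) = 533/((3*I*sqrt(66558))) + 387237/(-2201897/1394368 - 137269/2506640) = 533*(-I*sqrt(66558)/199674) + 387237/(-356922912317/218448662720) = -533*I*sqrt(66558)/199674 + 387237*(-218448662720/356922912317) = -533*I*sqrt(66558)/199674 - 84591404805704640/356922912317 = -84591404805704640/356922912317 - 533*I*sqrt(66558)/199674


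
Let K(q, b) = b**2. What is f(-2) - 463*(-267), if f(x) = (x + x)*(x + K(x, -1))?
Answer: 123625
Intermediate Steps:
f(x) = 2*x*(1 + x) (f(x) = (x + x)*(x + (-1)**2) = (2*x)*(x + 1) = (2*x)*(1 + x) = 2*x*(1 + x))
f(-2) - 463*(-267) = 2*(-2)*(1 - 2) - 463*(-267) = 2*(-2)*(-1) + 123621 = 4 + 123621 = 123625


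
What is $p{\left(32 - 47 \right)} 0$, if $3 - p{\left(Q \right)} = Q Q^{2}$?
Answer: $0$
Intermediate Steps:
$p{\left(Q \right)} = 3 - Q^{3}$ ($p{\left(Q \right)} = 3 - Q Q^{2} = 3 - Q^{3}$)
$p{\left(32 - 47 \right)} 0 = \left(3 - \left(32 - 47\right)^{3}\right) 0 = \left(3 - \left(-15\right)^{3}\right) 0 = \left(3 - -3375\right) 0 = \left(3 + 3375\right) 0 = 3378 \cdot 0 = 0$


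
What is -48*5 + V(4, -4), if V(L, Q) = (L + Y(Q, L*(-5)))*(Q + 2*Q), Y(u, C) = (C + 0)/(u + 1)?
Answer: -368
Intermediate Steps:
Y(u, C) = C/(1 + u)
V(L, Q) = 3*Q*(L - 5*L/(1 + Q)) (V(L, Q) = (L + (L*(-5))/(1 + Q))*(Q + 2*Q) = (L + (-5*L)/(1 + Q))*(3*Q) = (L - 5*L/(1 + Q))*(3*Q) = 3*Q*(L - 5*L/(1 + Q)))
-48*5 + V(4, -4) = -48*5 + 3*4*(-4)*(-4 - 4)/(1 - 4) = -240 + 3*4*(-4)*(-8)/(-3) = -240 + 3*4*(-4)*(-⅓)*(-8) = -240 - 128 = -368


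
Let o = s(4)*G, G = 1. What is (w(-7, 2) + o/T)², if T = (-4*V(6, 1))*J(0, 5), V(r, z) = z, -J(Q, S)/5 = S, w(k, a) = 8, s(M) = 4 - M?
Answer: 64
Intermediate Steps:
J(Q, S) = -5*S
o = 0 (o = (4 - 1*4)*1 = (4 - 4)*1 = 0*1 = 0)
T = 100 (T = (-4*1)*(-5*5) = -4*(-25) = 100)
(w(-7, 2) + o/T)² = (8 + 0/100)² = (8 + 0*(1/100))² = (8 + 0)² = 8² = 64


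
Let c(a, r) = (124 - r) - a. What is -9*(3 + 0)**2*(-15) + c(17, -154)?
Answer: 1476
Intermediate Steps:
c(a, r) = 124 - a - r
-9*(3 + 0)**2*(-15) + c(17, -154) = -9*(3 + 0)**2*(-15) + (124 - 1*17 - 1*(-154)) = -9*3**2*(-15) + (124 - 17 + 154) = -9*9*(-15) + 261 = -81*(-15) + 261 = 1215 + 261 = 1476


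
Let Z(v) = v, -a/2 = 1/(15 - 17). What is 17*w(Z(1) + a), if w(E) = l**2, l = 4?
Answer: 272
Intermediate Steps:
a = 1 (a = -2/(15 - 17) = -2/(-2) = -2*(-1/2) = 1)
w(E) = 16 (w(E) = 4**2 = 16)
17*w(Z(1) + a) = 17*16 = 272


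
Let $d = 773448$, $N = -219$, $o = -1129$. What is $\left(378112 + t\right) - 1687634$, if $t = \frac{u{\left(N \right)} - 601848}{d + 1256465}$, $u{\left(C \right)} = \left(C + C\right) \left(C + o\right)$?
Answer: $- \frac{2658215743010}{2029913} \approx -1.3095 \cdot 10^{6}$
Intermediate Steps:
$u{\left(C \right)} = 2 C \left(-1129 + C\right)$ ($u{\left(C \right)} = \left(C + C\right) \left(C - 1129\right) = 2 C \left(-1129 + C\right)$)
$t = - \frac{11424}{2029913}$ ($t = \frac{2 \left(-219\right) \left(-1129 - 219\right) - 601848}{773448 + 1256465} = \frac{2 \left(-219\right) \left(-1348\right) - 601848}{2029913} = \left(590424 - 601848\right) \frac{1}{2029913} = \left(-11424\right) \frac{1}{2029913} = - \frac{11424}{2029913} \approx -0.0056278$)
$\left(378112 + t\right) - 1687634 = \left(378112 - \frac{11424}{2029913}\right) - 1687634 = \frac{767534452832}{2029913} - 1687634 = - \frac{2658215743010}{2029913}$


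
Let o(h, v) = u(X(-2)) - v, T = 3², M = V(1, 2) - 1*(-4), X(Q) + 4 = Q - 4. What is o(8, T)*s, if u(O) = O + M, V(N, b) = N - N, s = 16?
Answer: -240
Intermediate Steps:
X(Q) = -8 + Q (X(Q) = -4 + (Q - 4) = -4 + (-4 + Q) = -8 + Q)
V(N, b) = 0
M = 4 (M = 0 - 1*(-4) = 0 + 4 = 4)
u(O) = 4 + O (u(O) = O + 4 = 4 + O)
T = 9
o(h, v) = -6 - v (o(h, v) = (4 + (-8 - 2)) - v = (4 - 10) - v = -6 - v)
o(8, T)*s = (-6 - 1*9)*16 = (-6 - 9)*16 = -15*16 = -240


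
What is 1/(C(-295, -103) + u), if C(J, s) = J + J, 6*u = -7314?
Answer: -1/1809 ≈ -0.00055279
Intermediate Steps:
u = -1219 (u = (1/6)*(-7314) = -1219)
C(J, s) = 2*J
1/(C(-295, -103) + u) = 1/(2*(-295) - 1219) = 1/(-590 - 1219) = 1/(-1809) = -1/1809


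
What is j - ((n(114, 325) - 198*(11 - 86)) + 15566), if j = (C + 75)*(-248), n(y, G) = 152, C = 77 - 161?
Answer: -28336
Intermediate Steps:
C = -84
j = 2232 (j = (-84 + 75)*(-248) = -9*(-248) = 2232)
j - ((n(114, 325) - 198*(11 - 86)) + 15566) = 2232 - ((152 - 198*(11 - 86)) + 15566) = 2232 - ((152 - 198*(-75)) + 15566) = 2232 - ((152 + 14850) + 15566) = 2232 - (15002 + 15566) = 2232 - 1*30568 = 2232 - 30568 = -28336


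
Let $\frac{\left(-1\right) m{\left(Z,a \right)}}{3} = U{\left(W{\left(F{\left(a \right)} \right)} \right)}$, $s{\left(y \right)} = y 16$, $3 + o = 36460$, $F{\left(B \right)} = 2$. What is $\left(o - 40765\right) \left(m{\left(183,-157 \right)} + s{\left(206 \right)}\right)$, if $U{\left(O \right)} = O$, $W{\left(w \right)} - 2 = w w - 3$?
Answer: $-14160396$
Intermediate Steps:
$W{\left(w \right)} = -1 + w^{2}$ ($W{\left(w \right)} = 2 + \left(w w - 3\right) = 2 + \left(w^{2} - 3\right) = 2 + \left(-3 + w^{2}\right) = -1 + w^{2}$)
$o = 36457$ ($o = -3 + 36460 = 36457$)
$s{\left(y \right)} = 16 y$
$m{\left(Z,a \right)} = -9$ ($m{\left(Z,a \right)} = - 3 \left(-1 + 2^{2}\right) = - 3 \left(-1 + 4\right) = \left(-3\right) 3 = -9$)
$\left(o - 40765\right) \left(m{\left(183,-157 \right)} + s{\left(206 \right)}\right) = \left(36457 - 40765\right) \left(-9 + 16 \cdot 206\right) = - 4308 \left(-9 + 3296\right) = \left(-4308\right) 3287 = -14160396$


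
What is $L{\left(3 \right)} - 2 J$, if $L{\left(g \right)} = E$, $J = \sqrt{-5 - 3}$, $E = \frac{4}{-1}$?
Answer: $-4 - 4 i \sqrt{2} \approx -4.0 - 5.6569 i$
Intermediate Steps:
$E = -4$ ($E = 4 \left(-1\right) = -4$)
$J = 2 i \sqrt{2}$ ($J = \sqrt{-8} = 2 i \sqrt{2} \approx 2.8284 i$)
$L{\left(g \right)} = -4$
$L{\left(3 \right)} - 2 J = -4 - 2 \cdot 2 i \sqrt{2} = -4 - 4 i \sqrt{2}$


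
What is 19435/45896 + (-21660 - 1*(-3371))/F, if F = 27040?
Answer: -39233693/155128480 ≈ -0.25291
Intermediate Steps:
19435/45896 + (-21660 - 1*(-3371))/F = 19435/45896 + (-21660 - 1*(-3371))/27040 = 19435*(1/45896) + (-21660 + 3371)*(1/27040) = 19435/45896 - 18289*1/27040 = 19435/45896 - 18289/27040 = -39233693/155128480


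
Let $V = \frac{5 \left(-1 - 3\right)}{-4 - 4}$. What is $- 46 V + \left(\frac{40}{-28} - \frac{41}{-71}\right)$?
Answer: $- \frac{57578}{497} \approx -115.85$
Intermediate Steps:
$V = \frac{5}{2}$ ($V = \frac{5 \left(-4\right)}{-8} = \left(-20\right) \left(- \frac{1}{8}\right) = \frac{5}{2} \approx 2.5$)
$- 46 V + \left(\frac{40}{-28} - \frac{41}{-71}\right) = \left(-46\right) \frac{5}{2} + \left(\frac{40}{-28} - \frac{41}{-71}\right) = -115 + \left(40 \left(- \frac{1}{28}\right) - - \frac{41}{71}\right) = -115 + \left(- \frac{10}{7} + \frac{41}{71}\right) = -115 - \frac{423}{497} = - \frac{57578}{497}$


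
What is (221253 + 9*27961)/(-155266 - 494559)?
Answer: -472902/649825 ≈ -0.72774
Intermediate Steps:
(221253 + 9*27961)/(-155266 - 494559) = (221253 + 251649)/(-649825) = 472902*(-1/649825) = -472902/649825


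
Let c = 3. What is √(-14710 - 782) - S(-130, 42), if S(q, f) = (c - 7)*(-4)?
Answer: -16 + 2*I*√3873 ≈ -16.0 + 124.47*I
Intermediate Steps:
S(q, f) = 16 (S(q, f) = (3 - 7)*(-4) = -4*(-4) = 16)
√(-14710 - 782) - S(-130, 42) = √(-14710 - 782) - 1*16 = √(-15492) - 16 = 2*I*√3873 - 16 = -16 + 2*I*√3873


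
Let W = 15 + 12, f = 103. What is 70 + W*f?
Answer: 2851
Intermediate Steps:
W = 27
70 + W*f = 70 + 27*103 = 70 + 2781 = 2851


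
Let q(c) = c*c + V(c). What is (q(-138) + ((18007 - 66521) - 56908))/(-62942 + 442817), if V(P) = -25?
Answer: -28801/126625 ≈ -0.22745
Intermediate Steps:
q(c) = -25 + c² (q(c) = c*c - 25 = c² - 25 = -25 + c²)
(q(-138) + ((18007 - 66521) - 56908))/(-62942 + 442817) = ((-25 + (-138)²) + ((18007 - 66521) - 56908))/(-62942 + 442817) = ((-25 + 19044) + (-48514 - 56908))/379875 = (19019 - 105422)*(1/379875) = -86403*1/379875 = -28801/126625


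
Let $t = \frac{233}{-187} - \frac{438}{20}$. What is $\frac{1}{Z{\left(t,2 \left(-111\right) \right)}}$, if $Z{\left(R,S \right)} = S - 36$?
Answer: $- \frac{1}{258} \approx -0.003876$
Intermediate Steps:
$t = - \frac{43283}{1870}$ ($t = 233 \left(- \frac{1}{187}\right) - \frac{219}{10} = - \frac{233}{187} - \frac{219}{10} = - \frac{43283}{1870} \approx -23.146$)
$Z{\left(R,S \right)} = -36 + S$ ($Z{\left(R,S \right)} = S - 36 = -36 + S$)
$\frac{1}{Z{\left(t,2 \left(-111\right) \right)}} = \frac{1}{-36 + 2 \left(-111\right)} = \frac{1}{-36 - 222} = \frac{1}{-258} = - \frac{1}{258}$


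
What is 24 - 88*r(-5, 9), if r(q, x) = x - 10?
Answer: 112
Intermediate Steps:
r(q, x) = -10 + x
24 - 88*r(-5, 9) = 24 - 88*(-10 + 9) = 24 - 88*(-1) = 24 + 88 = 112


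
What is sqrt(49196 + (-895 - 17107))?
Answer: 3*sqrt(3466) ≈ 176.62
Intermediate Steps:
sqrt(49196 + (-895 - 17107)) = sqrt(49196 - 18002) = sqrt(31194) = 3*sqrt(3466)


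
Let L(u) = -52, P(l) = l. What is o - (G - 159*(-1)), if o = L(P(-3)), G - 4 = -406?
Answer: 191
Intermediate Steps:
G = -402 (G = 4 - 406 = -402)
o = -52
o - (G - 159*(-1)) = -52 - (-402 - 159*(-1)) = -52 - (-402 - 1*(-159)) = -52 - (-402 + 159) = -52 - 1*(-243) = -52 + 243 = 191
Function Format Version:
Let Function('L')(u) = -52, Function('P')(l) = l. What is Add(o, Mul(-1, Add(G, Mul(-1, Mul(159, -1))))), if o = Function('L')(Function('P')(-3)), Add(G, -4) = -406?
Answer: 191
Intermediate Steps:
G = -402 (G = Add(4, -406) = -402)
o = -52
Add(o, Mul(-1, Add(G, Mul(-1, Mul(159, -1))))) = Add(-52, Mul(-1, Add(-402, Mul(-1, Mul(159, -1))))) = Add(-52, Mul(-1, Add(-402, Mul(-1, -159)))) = Add(-52, Mul(-1, Add(-402, 159))) = Add(-52, Mul(-1, -243)) = Add(-52, 243) = 191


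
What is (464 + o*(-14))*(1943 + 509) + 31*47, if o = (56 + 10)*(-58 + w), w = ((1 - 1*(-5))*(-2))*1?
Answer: 159734545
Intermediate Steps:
w = -12 (w = ((1 + 5)*(-2))*1 = (6*(-2))*1 = -12*1 = -12)
o = -4620 (o = (56 + 10)*(-58 - 12) = 66*(-70) = -4620)
(464 + o*(-14))*(1943 + 509) + 31*47 = (464 - 4620*(-14))*(1943 + 509) + 31*47 = (464 + 64680)*2452 + 1457 = 65144*2452 + 1457 = 159733088 + 1457 = 159734545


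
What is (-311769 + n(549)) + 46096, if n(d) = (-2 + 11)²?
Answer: -265592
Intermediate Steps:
n(d) = 81 (n(d) = 9² = 81)
(-311769 + n(549)) + 46096 = (-311769 + 81) + 46096 = -311688 + 46096 = -265592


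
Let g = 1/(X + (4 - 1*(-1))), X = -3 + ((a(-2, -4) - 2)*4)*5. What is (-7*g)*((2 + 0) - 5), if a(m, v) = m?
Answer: -7/26 ≈ -0.26923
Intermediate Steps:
X = -83 (X = -3 + ((-2 - 2)*4)*5 = -3 - 4*4*5 = -3 - 16*5 = -3 - 80 = -83)
g = -1/78 (g = 1/(-83 + (4 - 1*(-1))) = 1/(-83 + (4 + 1)) = 1/(-83 + 5) = 1/(-78) = -1/78 ≈ -0.012821)
(-7*g)*((2 + 0) - 5) = (-7*(-1/78))*((2 + 0) - 5) = 7*(2 - 5)/78 = (7/78)*(-3) = -7/26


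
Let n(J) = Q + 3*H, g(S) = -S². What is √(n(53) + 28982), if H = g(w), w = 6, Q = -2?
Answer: 6*√802 ≈ 169.92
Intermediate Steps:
H = -36 (H = -1*6² = -1*36 = -36)
n(J) = -110 (n(J) = -2 + 3*(-36) = -2 - 108 = -110)
√(n(53) + 28982) = √(-110 + 28982) = √28872 = 6*√802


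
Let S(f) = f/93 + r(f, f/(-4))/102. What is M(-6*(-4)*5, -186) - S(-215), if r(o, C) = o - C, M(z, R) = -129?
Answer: -523009/4216 ≈ -124.05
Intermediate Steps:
S(f) = 97*f/4216 (S(f) = f/93 + (f - f/(-4))/102 = f*(1/93) + (f - f*(-1)/4)*(1/102) = f/93 + (f - (-1)*f/4)*(1/102) = f/93 + (f + f/4)*(1/102) = f/93 + (5*f/4)*(1/102) = f/93 + 5*f/408 = 97*f/4216)
M(-6*(-4)*5, -186) - S(-215) = -129 - 97*(-215)/4216 = -129 - 1*(-20855/4216) = -129 + 20855/4216 = -523009/4216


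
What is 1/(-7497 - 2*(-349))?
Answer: -1/6799 ≈ -0.00014708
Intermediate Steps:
1/(-7497 - 2*(-349)) = 1/(-7497 + 698) = 1/(-6799) = -1/6799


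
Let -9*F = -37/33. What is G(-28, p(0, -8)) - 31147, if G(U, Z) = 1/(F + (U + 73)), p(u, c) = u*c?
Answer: -417431797/13402 ≈ -31147.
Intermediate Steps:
F = 37/297 (F = -(-37)/(9*33) = -1/9*(-37/33) = 37/297 ≈ 0.12458)
p(u, c) = c*u
G(U, Z) = 1/(21718/297 + U) (G(U, Z) = 1/(37/297 + (U + 73)) = 1/(37/297 + (73 + U)) = 1/(21718/297 + U))
G(-28, p(0, -8)) - 31147 = 297/(21718 + 297*(-28)) - 31147 = 297/(21718 - 8316) - 31147 = 297/13402 - 31147 = -417431797/13402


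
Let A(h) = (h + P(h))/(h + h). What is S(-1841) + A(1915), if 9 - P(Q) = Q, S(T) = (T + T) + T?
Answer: -21153081/3830 ≈ -5523.0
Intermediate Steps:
S(T) = 3*T (S(T) = 2*T + T = 3*T)
P(Q) = 9 - Q
A(h) = 9/(2*h) (A(h) = (h + (9 - h))/(h + h) = 9/((2*h)) = 9*(1/(2*h)) = 9/(2*h))
S(-1841) + A(1915) = 3*(-1841) + (9/2)/1915 = -5523 + (9/2)*(1/1915) = -5523 + 9/3830 = -21153081/3830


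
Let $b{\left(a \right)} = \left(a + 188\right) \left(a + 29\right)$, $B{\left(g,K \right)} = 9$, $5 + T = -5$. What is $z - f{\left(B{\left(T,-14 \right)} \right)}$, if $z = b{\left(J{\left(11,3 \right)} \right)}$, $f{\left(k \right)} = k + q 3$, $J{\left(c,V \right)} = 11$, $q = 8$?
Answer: $7927$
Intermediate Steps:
$T = -10$ ($T = -5 - 5 = -10$)
$b{\left(a \right)} = \left(29 + a\right) \left(188 + a\right)$ ($b{\left(a \right)} = \left(188 + a\right) \left(29 + a\right) = \left(29 + a\right) \left(188 + a\right)$)
$f{\left(k \right)} = 24 + k$ ($f{\left(k \right)} = k + 8 \cdot 3 = k + 24 = 24 + k$)
$z = 7960$ ($z = 5452 + 11^{2} + 217 \cdot 11 = 5452 + 121 + 2387 = 7960$)
$z - f{\left(B{\left(T,-14 \right)} \right)} = 7960 - \left(24 + 9\right) = 7960 - 33 = 7927$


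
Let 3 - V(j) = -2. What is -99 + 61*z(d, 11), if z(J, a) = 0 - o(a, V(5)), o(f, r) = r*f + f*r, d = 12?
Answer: -6809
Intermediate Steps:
V(j) = 5 (V(j) = 3 - 1*(-2) = 3 + 2 = 5)
o(f, r) = 2*f*r (o(f, r) = f*r + f*r = 2*f*r)
z(J, a) = -10*a (z(J, a) = 0 - 2*a*5 = 0 - 10*a = -10*a)
-99 + 61*z(d, 11) = -99 + 61*(-10*11) = -99 + 61*(-110) = -99 - 6710 = -6809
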